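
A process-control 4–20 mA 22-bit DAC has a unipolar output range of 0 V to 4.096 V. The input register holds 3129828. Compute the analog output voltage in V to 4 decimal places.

LSB = 4.096 V / 2^22 = 0.98 µV.
V_out = 0 + 3129828 × 9.76563e-07 V = 3.05647 V.

3.0565 V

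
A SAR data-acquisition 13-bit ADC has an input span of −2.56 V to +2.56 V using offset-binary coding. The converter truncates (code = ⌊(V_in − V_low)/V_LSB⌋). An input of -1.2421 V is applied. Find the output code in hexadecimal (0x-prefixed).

code 0x83C (decimal 2108)

Full-scale span = 5.12 V; LSB = 5.12/2^13 = 0.625 mV.
Input sits at 2108.640 steps above V_low.
⌊·⌋(2108.640) = 2108.
In hexadecimal (0x-prefixed): 0x83C.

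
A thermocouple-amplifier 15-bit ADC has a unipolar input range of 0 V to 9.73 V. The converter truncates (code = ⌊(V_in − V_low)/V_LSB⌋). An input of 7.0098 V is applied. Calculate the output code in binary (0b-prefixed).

code 0b101110000110111 (decimal 23607)

With 32768 levels over 9.73 V, one step is 296.94 µV.
(V_in − V_low)/LSB = (7.0098 − 0) / 0.000296936 = 23607.104.
⌊·⌋(23607.104) = 23607.
In binary (0b-prefixed): 0b101110000110111.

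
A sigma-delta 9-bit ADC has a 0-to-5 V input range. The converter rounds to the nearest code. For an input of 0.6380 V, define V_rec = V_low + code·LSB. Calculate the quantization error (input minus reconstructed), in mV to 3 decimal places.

Step size: 5 V ÷ 2^9 = 9.766 mV.
(0.6380 − 0)/0.00976562 = 65.3312; round gives code 65.
Code 65 maps back to 0 + 65×0.00976562 V = 0.63476562 V.
Difference: 0.00323437 V → 3.234 mV.

3.234 mV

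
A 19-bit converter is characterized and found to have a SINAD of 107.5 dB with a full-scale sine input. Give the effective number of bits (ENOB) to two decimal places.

ENOB = (SINAD − 1.76) / 6.02 = (107.5 − 1.76)/6.02 = 17.565.

17.56 bits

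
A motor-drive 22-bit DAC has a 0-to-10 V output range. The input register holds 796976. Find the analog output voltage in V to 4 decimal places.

LSB = 10 V / 2^22 = 2.38 µV.
V_out = 0 + 796976 × 2.38419e-06 V = 1.90014 V.

1.9001 V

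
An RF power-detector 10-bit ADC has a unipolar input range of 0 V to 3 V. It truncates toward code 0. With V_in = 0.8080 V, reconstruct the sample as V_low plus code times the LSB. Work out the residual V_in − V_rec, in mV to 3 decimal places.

Step size: 3 V ÷ 2^10 = 2.930 mV.
Scaled input = 275.7973 LSBs, so code = 275.
Code 275 maps back to 0 + 275×0.00292969 V = 0.80566406 V.
Difference: 0.00233594 V → 2.336 mV.

2.336 mV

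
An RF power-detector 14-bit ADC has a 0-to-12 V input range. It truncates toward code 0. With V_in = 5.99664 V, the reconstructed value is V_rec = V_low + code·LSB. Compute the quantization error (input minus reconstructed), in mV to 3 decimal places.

LSB = 12/2^14 = 0.732 mV.
(5.99664 − 0)/0.000732422 = 8187.4125; ⌊·⌋ gives code 8187.
V_rec = 0 + 8187·0.000732422 = 5.9963379 V.
Difference: 0.000302109 V → 0.302 mV.

0.302 mV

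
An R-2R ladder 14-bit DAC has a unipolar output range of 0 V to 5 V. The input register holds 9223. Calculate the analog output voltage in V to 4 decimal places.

LSB = 5 V / 2^14 = 305.18 µV.
V_out = 0 + 9223 × 0.000305176 V = 2.81464 V.

2.8146 V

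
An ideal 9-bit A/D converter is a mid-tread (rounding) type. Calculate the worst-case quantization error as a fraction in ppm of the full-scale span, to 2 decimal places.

Rounding → worst-case error = ½ LSB = V_FS/2^10, so 1e+06/1024 = 976.562 ppm of full scale.

976.56 ppm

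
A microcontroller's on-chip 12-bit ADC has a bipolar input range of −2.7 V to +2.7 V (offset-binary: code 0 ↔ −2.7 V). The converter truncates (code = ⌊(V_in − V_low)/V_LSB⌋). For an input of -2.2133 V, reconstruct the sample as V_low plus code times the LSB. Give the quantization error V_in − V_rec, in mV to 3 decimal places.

LSB = 5.4/2^12 = 1.318 mV.
(V_in − V_low)/LSB = (-2.2133 − (−2.7))/0.00131836 = 369.1710 → code 369 (floor).
Code 369 maps back to (−2.7) + 369×0.00131836 V = -2.2135254 V.
Error = -2.2133 − (−2.2135254) = 0.000225391 V = 0.225 mV.

0.225 mV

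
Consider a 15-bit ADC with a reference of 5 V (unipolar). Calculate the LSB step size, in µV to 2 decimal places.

Full-scale span = 5 V.
LSB = 5 / 2^15 = 5 / 32768 = 0.000152588 V = 152.59 µV.

152.59 µV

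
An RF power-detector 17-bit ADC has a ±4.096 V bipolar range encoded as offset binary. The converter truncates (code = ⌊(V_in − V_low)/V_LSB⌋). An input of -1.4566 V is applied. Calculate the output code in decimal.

code 42230

Full-scale span = 8.192 V; LSB = 8.192/2^17 = 62.50 µV.
(-1.4566 − (−4.096)) / 6.25e-05 = 42230.400 LSBs.
So the output code is 42230.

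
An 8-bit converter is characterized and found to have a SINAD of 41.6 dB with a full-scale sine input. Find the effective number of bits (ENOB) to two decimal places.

ENOB = (SINAD − 1.76) / 6.02 = (41.6 − 1.76)/6.02 = 6.618.

6.62 bits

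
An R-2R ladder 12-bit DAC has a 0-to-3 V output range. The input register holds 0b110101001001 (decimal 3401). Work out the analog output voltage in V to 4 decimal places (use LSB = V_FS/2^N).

LSB = 3 V / 2^12 = 0.732 mV.
Code 0b110101001001 = 3401 decimal.
V_out = 0 + 3401 × 0.000732422 V = 2.49097 V.

2.4910 V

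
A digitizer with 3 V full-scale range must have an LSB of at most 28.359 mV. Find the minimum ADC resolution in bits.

Number of steps required ≥ 3 V / 28.359 mV = 105.79.
Need 2^N ≥ 105.79; 2^6 = 64, 2^7 = 128.
Minimum N = 7.

7 bits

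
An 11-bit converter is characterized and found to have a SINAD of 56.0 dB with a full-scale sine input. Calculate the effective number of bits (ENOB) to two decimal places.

ENOB = (SINAD − 1.76) / 6.02 = (56.0 − 1.76)/6.02 = 9.010.

9.01 bits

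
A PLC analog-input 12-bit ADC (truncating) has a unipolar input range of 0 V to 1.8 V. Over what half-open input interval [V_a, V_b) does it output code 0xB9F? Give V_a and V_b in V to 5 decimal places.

LSB = 1.8/2^12 = 439.45 µV.
Code 0xB9F = 2975 decimal.
V_a = V_low + 2975·LSB = 1.30737 V; V_b = V_low + 2976·LSB = 1.30781 V.

[1.30737 V, 1.30781 V)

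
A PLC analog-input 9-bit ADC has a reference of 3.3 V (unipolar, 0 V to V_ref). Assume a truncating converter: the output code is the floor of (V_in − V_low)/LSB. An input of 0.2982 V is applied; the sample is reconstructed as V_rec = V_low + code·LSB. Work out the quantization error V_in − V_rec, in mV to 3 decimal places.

LSB = 3.3/2^9 = 6.445 mV.
(V_in − V_low)/LSB = (0.2982 − 0)/0.00644531 = 46.2662 → code 46 (floor).
V_rec = 0 + 46·0.00644531 = 0.29648438 V.
Difference: 0.00171562 V → 1.716 mV.

1.716 mV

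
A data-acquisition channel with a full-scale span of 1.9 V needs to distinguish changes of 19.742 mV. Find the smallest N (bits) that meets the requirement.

7 bits

Number of steps required ≥ 1.9 V / 19.742 mV = 96.24.
Need 2^N ≥ 96.24; 2^6 = 64, 2^7 = 128.
Minimum N = 7.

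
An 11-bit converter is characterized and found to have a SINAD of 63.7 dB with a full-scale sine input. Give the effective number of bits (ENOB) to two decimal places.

ENOB = (SINAD − 1.76) / 6.02 = (63.7 − 1.76)/6.02 = 10.289.

10.29 bits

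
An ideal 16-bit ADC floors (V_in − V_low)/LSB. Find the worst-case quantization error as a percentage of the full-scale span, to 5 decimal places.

0.00153 %

Truncating → worst-case error = 1 LSB = V_FS/2^16, so 100/65536 = 0.00152588 % of full scale.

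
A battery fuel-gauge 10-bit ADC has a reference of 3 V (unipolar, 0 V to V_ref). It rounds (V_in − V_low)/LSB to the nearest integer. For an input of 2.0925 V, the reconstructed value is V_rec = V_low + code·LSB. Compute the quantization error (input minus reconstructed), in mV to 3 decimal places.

One LSB is 3 V / 1024 = 2.930 mV.
Scaled input = 714.2400 LSBs, so code = 714.
Reconstructed: 2.0917969 V.
V_in − V_rec = 0.000703125 V = 0.703 mV.

0.703 mV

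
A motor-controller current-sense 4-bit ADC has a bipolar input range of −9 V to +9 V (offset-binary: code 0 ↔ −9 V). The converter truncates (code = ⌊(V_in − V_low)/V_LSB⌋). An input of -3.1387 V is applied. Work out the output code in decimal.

code 5

LSB = 18 V / 16 = 1.1250 V.
(V_in − V_low)/LSB = (-3.1387 − (−9)) / 1.125 = 5.210.
So the output code is 5.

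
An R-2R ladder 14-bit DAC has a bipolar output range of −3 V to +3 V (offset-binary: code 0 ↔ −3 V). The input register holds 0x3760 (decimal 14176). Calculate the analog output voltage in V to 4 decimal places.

LSB = 6 V / 2^14 = 366.21 µV.
Code 0x3760 = 14176 decimal.
V_out = (−3) + 14176 × 0.000366211 V = 2.19141 V.

2.1914 V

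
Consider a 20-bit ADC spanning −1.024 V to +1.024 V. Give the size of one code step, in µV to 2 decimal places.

Full-scale span = 2.048 V.
LSB = 2.048 / 2^20 = 2.048 / 1048576 = 1.95313e-06 V = 1.95 µV.

1.95 µV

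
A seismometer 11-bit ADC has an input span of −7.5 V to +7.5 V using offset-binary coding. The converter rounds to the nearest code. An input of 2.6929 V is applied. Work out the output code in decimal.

Full-scale span = 15 V; LSB = 15/2^11 = 7.324 mV.
Input sits at 1391.671 steps above V_low.
round(1391.671) = 1392.

code 1392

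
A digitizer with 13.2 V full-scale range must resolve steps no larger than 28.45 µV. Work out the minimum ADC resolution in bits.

19 bits

Number of steps required ≥ 13.2 V / 28.45 µV = 463971.88.
Need 2^N ≥ 463971.88; 2^18 = 262144, 2^19 = 524288.
Minimum N = 19.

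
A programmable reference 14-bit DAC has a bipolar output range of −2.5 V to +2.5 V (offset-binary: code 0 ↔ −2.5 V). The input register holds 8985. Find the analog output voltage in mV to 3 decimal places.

242.004 mV

LSB = 5 V / 2^14 = 305.18 µV.
V_out = (−2.5) + 8985 × 0.000305176 V = 0.242004 V.
= 242.004 mV.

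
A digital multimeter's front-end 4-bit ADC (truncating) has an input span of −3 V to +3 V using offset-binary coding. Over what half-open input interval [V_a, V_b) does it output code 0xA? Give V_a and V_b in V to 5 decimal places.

[0.75000 V, 1.12500 V)

LSB = 6/2^4 = 375.000 mV.
Code 0xA = 10 decimal.
V_a = V_low + 10·LSB = 0.75 V; V_b = V_low + 11·LSB = 1.125 V.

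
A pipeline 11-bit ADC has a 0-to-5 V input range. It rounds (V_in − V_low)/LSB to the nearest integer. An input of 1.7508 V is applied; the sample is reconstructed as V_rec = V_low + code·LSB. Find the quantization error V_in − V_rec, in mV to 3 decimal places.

0.312 mV

LSB = 5/2^11 = 2.441 mV.
Scaled input = 717.1277 LSBs, so code = 717.
Reconstructed: 1.7504883 V.
V_in − V_rec = 0.000311719 V = 0.312 mV.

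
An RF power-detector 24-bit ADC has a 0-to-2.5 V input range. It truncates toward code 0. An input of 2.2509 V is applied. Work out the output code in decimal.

code 15105534

LSB = 2.5 V / 16777216 = 0.15 µV.
(2.2509 − 0) / 1.49012e-07 = 15105534.198 LSBs.
⌊·⌋(15105534.198) = 15105534.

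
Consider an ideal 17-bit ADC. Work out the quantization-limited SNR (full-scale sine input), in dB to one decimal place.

SNR ≈ 6.02·N + 1.76 dB = 6.02·17 + 1.76 = 104.10 dB.

104.1 dB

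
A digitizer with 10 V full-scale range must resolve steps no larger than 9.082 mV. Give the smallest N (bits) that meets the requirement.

11 bits

Number of steps required ≥ 10 V / 9.082 mV = 1101.08.
Need 2^N ≥ 1101.08; 2^10 = 1024, 2^11 = 2048.
Minimum N = 11.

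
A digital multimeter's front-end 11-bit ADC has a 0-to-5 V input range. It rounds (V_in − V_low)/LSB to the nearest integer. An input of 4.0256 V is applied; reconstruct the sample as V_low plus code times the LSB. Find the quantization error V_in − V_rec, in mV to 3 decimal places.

-0.279 mV

One LSB is 5 V / 2048 = 2.441 mV.
(V_in − V_low)/LSB = (4.0256 − 0)/0.00244141 = 1648.8858 → code 1649 (round).
Reconstructed: 4.0258789 V.
V_in − V_rec = -0.000278906 V = -0.279 mV.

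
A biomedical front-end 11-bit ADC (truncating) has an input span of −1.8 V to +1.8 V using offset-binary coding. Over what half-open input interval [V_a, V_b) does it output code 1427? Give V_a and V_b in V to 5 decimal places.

[0.70840 V, 0.71016 V)

LSB = 3.6/2^11 = 1.758 mV.
V_a = V_low + 1427·LSB = 0.708398 V; V_b = V_low + 1428·LSB = 0.710156 V.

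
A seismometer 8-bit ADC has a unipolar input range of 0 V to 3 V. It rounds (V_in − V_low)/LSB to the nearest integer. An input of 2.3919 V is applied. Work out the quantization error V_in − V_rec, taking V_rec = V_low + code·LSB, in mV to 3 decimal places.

1.275 mV

Step size: 3 V ÷ 2^8 = 11.719 mV.
(V_in − V_low)/LSB = (2.3919 − 0)/0.0117188 = 204.1088 → code 204 (round).
Reconstructed: 2.390625 V.
V_in − V_rec = 0.001275 V = 1.275 mV.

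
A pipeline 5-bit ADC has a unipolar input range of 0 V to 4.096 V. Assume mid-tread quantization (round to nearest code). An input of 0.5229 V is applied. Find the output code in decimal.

code 4

With 32 levels over 4.096 V, one step is 128.000 mV.
(V_in − V_low)/LSB = (0.5229 − 0) / 0.128 = 4.085.
Round → code 4.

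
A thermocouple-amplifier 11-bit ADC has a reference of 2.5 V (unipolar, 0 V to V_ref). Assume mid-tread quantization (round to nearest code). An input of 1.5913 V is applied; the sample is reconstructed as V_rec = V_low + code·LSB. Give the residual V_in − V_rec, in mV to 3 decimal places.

-0.497 mV

LSB = 2.5/2^11 = 1.221 mV.
Scaled input = 1303.5930 LSBs, so code = 1304.
Code 1304 maps back to 0 + 1304×0.0012207 V = 1.5917969 V.
V_in − V_rec = -0.000496875 V = -0.497 mV.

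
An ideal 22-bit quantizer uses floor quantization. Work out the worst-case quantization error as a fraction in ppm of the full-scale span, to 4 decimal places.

0.2384 ppm

Truncating → worst-case error = 1 LSB = V_FS/2^22, so 1e+06/4194304 = 0.238419 ppm of full scale.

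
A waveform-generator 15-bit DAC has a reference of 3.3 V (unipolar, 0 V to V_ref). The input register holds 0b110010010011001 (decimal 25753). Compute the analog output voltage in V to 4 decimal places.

2.5935 V

LSB = 3.3 V / 2^15 = 100.71 µV.
Code 0b110010010011001 = 25753 decimal.
V_out = 0 + 25753 × 0.000100708 V = 2.59353 V.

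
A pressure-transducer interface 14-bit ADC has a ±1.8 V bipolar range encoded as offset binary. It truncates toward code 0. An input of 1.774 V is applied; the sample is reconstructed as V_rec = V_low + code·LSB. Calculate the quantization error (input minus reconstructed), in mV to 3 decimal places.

Step size: 3.6 V ÷ 2^14 = 219.73 µV.
(1.774 − (−1.8))/0.000219727 = 16265.6711; ⌊·⌋ gives code 16265.
Reconstructed: 1.7738525 V.
Difference: 0.000147461 V → 0.147 mV.

0.147 mV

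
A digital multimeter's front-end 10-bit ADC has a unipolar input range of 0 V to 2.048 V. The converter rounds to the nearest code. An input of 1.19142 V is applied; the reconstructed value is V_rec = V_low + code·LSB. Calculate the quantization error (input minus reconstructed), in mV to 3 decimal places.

One LSB is 2.048 V / 1024 = 2.000 mV.
Scaled input = 595.7100 LSBs, so code = 596.
Code 596 maps back to 0 + 596×0.002 V = 1.192 V.
Difference: -0.00058 V → -0.580 mV.

-0.580 mV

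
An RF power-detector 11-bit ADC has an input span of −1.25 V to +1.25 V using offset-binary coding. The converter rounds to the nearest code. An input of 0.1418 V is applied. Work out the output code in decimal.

code 1140

Full-scale span = 2.5 V; LSB = 2.5/2^11 = 1.221 mV.
Input sits at 1140.163 steps above V_low.
Round → code 1140.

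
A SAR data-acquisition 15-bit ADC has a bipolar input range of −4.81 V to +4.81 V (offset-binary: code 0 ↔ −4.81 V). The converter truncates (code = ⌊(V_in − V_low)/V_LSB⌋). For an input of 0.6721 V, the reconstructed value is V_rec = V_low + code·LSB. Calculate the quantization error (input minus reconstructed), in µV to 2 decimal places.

97.44 µV

LSB = 9.62/2^15 = 293.58 µV.
Scaled input = 18673.3319 LSBs, so code = 18673.
Reconstructed: 0.67200256 V.
Error = 0.6721 − 0.67200256 = 9.74365e-05 V = 97.44 µV.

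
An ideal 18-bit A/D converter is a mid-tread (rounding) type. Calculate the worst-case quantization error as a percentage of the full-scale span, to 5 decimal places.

0.00019 %

Rounding → worst-case error = ½ LSB = V_FS/2^19, so 100/524288 = 0.000190735 % of full scale.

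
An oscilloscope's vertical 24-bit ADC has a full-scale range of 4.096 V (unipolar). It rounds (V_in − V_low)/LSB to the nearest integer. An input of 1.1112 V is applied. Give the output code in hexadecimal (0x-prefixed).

code 0x457333 (decimal 4551475)

LSB = 4.096 V / 16777216 = 0.24 µV.
(1.1112 − 0) / 2.44141e-07 = 4551475.200 LSBs.
round(4551475.200) = 4551475.
In hexadecimal (0x-prefixed): 0x457333.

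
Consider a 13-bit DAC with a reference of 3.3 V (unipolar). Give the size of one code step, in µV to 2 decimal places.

402.83 µV

Full-scale span = 3.3 V.
LSB = 3.3 / 2^13 = 3.3 / 8192 = 0.000402832 V = 402.83 µV.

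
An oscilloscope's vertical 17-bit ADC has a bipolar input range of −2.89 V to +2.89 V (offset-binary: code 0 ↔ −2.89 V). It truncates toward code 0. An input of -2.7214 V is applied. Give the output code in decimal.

LSB = 5.78 V / 131072 = 44.10 µV.
(-2.7214 − (−2.89)) / 4.40979e-05 = 3823.311 LSBs.
⌊·⌋(3823.311) = 3823.

code 3823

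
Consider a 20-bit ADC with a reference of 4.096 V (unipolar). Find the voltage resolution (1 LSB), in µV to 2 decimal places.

3.91 µV

Full-scale span = 4.096 V.
LSB = 4.096 / 2^20 = 4.096 / 1048576 = 3.90625e-06 V = 3.91 µV.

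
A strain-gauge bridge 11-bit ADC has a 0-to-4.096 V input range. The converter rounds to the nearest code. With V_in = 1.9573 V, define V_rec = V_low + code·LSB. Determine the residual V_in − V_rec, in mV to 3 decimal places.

Step size: 4.096 V ÷ 2^11 = 2.000 mV.
(V_in − V_low)/LSB = (1.9573 − 0)/0.002 = 978.6500 → code 979 (round).
Code 979 maps back to 0 + 979×0.002 V = 1.958 V.
Difference: -0.0007 V → -0.700 mV.

-0.700 mV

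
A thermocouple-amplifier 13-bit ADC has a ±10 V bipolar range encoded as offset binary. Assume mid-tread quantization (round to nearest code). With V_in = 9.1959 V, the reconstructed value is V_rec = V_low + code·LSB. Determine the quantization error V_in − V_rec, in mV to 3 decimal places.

One LSB is 20 V / 8192 = 2.441 mV.
(V_in − V_low)/LSB = (9.1959 − (−10))/0.00244141 = 7862.6406 → code 7863 (round).
Code 7863 maps back to (−10) + 7863×0.00244141 V = 9.1967773 V.
Difference: -0.000877344 V → -0.877 mV.

-0.877 mV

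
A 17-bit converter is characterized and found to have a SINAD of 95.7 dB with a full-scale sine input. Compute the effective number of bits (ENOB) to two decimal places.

15.60 bits

ENOB = (SINAD − 1.76) / 6.02 = (95.7 − 1.76)/6.02 = 15.605.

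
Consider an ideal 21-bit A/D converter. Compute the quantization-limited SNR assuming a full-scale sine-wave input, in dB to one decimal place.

128.2 dB

SNR ≈ 6.02·N + 1.76 dB = 6.02·21 + 1.76 = 128.18 dB.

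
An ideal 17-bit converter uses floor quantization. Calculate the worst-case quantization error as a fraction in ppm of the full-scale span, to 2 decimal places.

7.63 ppm

Truncating → worst-case error = 1 LSB = V_FS/2^17, so 1e+06/131072 = 7.62939 ppm of full scale.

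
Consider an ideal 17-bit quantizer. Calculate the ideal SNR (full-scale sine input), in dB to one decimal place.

SNR ≈ 6.02·N + 1.76 dB = 6.02·17 + 1.76 = 104.10 dB.

104.1 dB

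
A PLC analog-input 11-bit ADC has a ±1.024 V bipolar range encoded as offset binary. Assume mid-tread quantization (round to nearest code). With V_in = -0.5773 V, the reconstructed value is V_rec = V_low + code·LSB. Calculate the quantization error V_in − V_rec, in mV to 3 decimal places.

-0.300 mV

LSB = 2.048/2^11 = 1.000 mV.
Scaled input = 446.7000 LSBs, so code = 447.
V_rec = (−1.024) + 447·0.001 = -0.577 V.
V_in − V_rec = -0.0003 V = -0.300 mV.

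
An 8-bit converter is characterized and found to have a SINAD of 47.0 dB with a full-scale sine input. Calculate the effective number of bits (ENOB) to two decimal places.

ENOB = (SINAD − 1.76) / 6.02 = (47.0 − 1.76)/6.02 = 7.515.

7.51 bits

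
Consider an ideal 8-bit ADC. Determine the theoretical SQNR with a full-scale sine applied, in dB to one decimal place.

SNR ≈ 6.02·N + 1.76 dB = 6.02·8 + 1.76 = 49.92 dB.

49.9 dB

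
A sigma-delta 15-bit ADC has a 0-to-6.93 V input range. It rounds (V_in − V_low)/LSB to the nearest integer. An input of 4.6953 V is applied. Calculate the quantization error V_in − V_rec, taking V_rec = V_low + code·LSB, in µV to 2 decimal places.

LSB = 6.93/2^15 = 211.49 µV.
Scaled input = 22201.3839 LSBs, so code = 22201.
Reconstructed: 4.6952188 V.
V_in − V_rec = 8.1189e-05 V = 81.19 µV.

81.19 µV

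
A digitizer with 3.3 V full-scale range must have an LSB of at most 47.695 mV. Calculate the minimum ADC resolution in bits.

7 bits

Number of steps required ≥ 3.3 V / 47.695 mV = 69.19.
Need 2^N ≥ 69.19; 2^6 = 64, 2^7 = 128.
Minimum N = 7.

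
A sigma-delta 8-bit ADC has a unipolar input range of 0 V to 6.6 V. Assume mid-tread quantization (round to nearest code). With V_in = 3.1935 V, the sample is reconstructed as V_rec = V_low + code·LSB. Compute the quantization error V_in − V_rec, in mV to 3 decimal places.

-3.375 mV

LSB = 6.6/2^8 = 25.781 mV.
Scaled input = 123.8691 LSBs, so code = 124.
Reconstructed: 3.196875 V.
V_in − V_rec = -0.003375 V = -3.375 mV.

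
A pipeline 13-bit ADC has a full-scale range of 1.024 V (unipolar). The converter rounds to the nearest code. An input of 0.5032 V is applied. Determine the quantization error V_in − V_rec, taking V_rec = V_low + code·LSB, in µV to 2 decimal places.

One LSB is 1.024 V / 8192 = 125.00 µV.
(0.5032 − 0)/0.000125 = 4025.6000; round gives code 4026.
Code 4026 maps back to 0 + 4026×0.000125 V = 0.50325 V.
Error = 0.5032 − 0.50325 = -5e-05 V = -50.00 µV.

-50.00 µV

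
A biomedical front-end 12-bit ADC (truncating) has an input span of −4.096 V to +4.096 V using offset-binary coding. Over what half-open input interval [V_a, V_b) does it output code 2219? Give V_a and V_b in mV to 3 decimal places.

LSB = 8.192/2^12 = 2.000 mV.
V_a = V_low + 2219·LSB = 0.342 V; V_b = V_low + 2220·LSB = 0.344 V.

[342.000 mV, 344.000 mV)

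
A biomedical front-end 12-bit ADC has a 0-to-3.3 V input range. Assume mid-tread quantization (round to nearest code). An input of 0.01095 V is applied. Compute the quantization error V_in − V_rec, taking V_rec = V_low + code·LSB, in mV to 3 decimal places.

-0.329 mV

Step size: 3.3 V ÷ 2^12 = 0.806 mV.
(0.01095 − 0)/0.000805664 = 13.5913; round gives code 14.
V_rec = 0 + 14·0.000805664 = 0.011279297 V.
Difference: -0.000329297 V → -0.329 mV.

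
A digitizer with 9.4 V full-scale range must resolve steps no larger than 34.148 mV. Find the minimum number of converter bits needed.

9 bits

Number of steps required ≥ 9.4 V / 34.148 mV = 275.27.
Need 2^N ≥ 275.27; 2^8 = 256, 2^9 = 512.
Minimum N = 9.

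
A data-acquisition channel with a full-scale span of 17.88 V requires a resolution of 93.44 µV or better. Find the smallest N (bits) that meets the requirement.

Number of steps required ≥ 17.88 V / 93.44 µV = 191352.74.
Need 2^N ≥ 191352.74; 2^17 = 131072, 2^18 = 262144.
Minimum N = 18.

18 bits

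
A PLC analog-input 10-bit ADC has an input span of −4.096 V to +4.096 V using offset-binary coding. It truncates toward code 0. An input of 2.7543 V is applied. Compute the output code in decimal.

code 856

LSB = 8.192 V / 1024 = 8.000 mV.
(2.7543 − (−4.096)) / 0.008 = 856.288 LSBs.
So the output code is 856.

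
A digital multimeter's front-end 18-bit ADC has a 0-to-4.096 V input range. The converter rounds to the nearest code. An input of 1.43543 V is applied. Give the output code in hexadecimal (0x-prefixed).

With 262144 levels over 4.096 V, one step is 15.62 µV.
(V_in − V_low)/LSB = (1.43543 − 0) / 1.5625e-05 = 91867.520.
round(91867.520) = 91868.
In hexadecimal (0x-prefixed): 0x166DC.

code 0x166DC (decimal 91868)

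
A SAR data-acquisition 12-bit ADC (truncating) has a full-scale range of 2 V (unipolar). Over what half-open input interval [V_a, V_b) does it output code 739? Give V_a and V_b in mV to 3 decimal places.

LSB = 2/2^12 = 488.28 µV.
V_a = V_low + 739·LSB = 0.36084 V; V_b = V_low + 740·LSB = 0.361328 V.

[360.840 mV, 361.328 mV)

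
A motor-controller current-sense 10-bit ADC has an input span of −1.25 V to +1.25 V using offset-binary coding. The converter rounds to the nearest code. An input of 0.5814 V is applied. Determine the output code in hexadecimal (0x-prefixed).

Full-scale span = 2.5 V; LSB = 2.5/2^10 = 2.441 mV.
(0.5814 − (−1.25)) / 0.00244141 = 750.141 LSBs.
Round → code 750.
In hexadecimal (0x-prefixed): 0x2EE.

code 0x2EE (decimal 750)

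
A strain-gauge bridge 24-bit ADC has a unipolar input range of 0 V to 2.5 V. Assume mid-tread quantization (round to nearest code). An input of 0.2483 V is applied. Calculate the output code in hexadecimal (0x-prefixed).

code 0x196D09 (decimal 1666313)

LSB = 2.5 V / 16777216 = 0.15 µV.
(0.2483 − 0) / 1.49012e-07 = 1666313.093 LSBs.
So the output code is 1666313.
In hexadecimal (0x-prefixed): 0x196D09.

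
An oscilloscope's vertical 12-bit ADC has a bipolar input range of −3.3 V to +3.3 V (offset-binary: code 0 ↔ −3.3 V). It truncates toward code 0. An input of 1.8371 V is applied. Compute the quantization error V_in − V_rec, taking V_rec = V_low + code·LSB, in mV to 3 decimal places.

0.186 mV

LSB = 6.6/2^12 = 1.611 mV.
(V_in − V_low)/LSB = (1.8371 − (−3.3))/0.00161133 = 3188.1154 → code 3188 (floor).
Reconstructed: 1.8369141 V.
V_in − V_rec = 0.000185938 V = 0.186 mV.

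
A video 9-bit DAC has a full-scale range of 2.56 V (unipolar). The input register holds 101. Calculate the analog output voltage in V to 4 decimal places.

0.5050 V

LSB = 2.56 V / 2^9 = 5.000 mV.
V_out = 0 + 101 × 0.005 V = 0.505 V.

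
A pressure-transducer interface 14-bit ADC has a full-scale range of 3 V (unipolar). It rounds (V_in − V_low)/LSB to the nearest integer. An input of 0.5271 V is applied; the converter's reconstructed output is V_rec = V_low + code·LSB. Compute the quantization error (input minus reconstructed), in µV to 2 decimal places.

Step size: 3 V ÷ 2^14 = 183.11 µV.
Scaled input = 2878.6688 LSBs, so code = 2879.
V_rec = 0 + 2879·0.000183105 = 0.52716064 V.
Difference: -6.06445e-05 V → -60.64 µV.

-60.64 µV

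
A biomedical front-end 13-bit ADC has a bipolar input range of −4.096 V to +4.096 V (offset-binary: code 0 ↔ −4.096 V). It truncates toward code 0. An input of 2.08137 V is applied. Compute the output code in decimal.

Full-scale span = 8.192 V; LSB = 8.192/2^13 = 1.000 mV.
Input sits at 6177.370 steps above V_low.
So the output code is 6177.

code 6177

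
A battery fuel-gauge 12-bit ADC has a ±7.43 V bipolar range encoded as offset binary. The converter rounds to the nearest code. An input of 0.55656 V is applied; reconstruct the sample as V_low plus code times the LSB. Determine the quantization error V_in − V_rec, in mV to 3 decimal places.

LSB = 14.86/2^12 = 3.628 mV.
Scaled input = 2201.4098 LSBs, so code = 2201.
V_rec = (−7.43) + 2201·0.00362793 = 0.55507324 V.
Difference: 0.00148676 V → 1.487 mV.

1.487 mV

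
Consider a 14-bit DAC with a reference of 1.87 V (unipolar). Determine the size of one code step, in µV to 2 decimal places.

114.14 µV

Full-scale span = 1.87 V.
LSB = 1.87 / 2^14 = 1.87 / 16384 = 0.000114136 V = 114.14 µV.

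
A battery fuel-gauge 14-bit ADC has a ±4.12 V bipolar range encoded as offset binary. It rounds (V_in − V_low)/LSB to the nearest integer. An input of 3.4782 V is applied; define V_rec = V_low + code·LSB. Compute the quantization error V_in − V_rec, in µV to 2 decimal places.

Step size: 8.24 V ÷ 2^14 = 0.503 mV.
(V_in − V_low)/LSB = (3.4782 − (−4.12))/0.00050293 = 15107.8773 → code 15108 (round).
Code 15108 maps back to (−4.12) + 15108×0.00050293 V = 3.4782617 V.
V_in − V_rec = -6.17188e-05 V = -61.72 µV.

-61.72 µV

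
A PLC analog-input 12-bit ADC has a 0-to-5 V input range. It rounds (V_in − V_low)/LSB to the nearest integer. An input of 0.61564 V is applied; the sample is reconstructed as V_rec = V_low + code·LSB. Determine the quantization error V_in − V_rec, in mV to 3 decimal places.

One LSB is 5 V / 4096 = 1.221 mV.
(V_in − V_low)/LSB = (0.61564 − 0)/0.0012207 = 504.3323 → code 504 (round).
Reconstructed: 0.61523438 V.
Difference: 0.000405625 V → 0.406 mV.

0.406 mV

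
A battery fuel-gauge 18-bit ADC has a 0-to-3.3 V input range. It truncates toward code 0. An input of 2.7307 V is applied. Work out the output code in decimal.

With 262144 levels over 3.3 V, one step is 12.59 µV.
Input sits at 216920.188 steps above V_low.
Floor → code 216920.

code 216920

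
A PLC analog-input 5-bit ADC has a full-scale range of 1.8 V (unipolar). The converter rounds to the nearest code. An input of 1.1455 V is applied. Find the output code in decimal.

code 20

With 32 levels over 1.8 V, one step is 56.250 mV.
(1.1455 − 0) / 0.05625 = 20.364 LSBs.
So the output code is 20.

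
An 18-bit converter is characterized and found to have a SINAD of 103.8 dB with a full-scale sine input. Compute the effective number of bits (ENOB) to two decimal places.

16.95 bits

ENOB = (SINAD − 1.76) / 6.02 = (103.8 − 1.76)/6.02 = 16.950.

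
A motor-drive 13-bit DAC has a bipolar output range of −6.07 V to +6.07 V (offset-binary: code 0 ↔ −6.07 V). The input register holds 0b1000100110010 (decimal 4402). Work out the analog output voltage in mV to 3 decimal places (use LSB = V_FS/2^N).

LSB = 12.14 V / 2^13 = 1.482 mV.
Code 0b1000100110010 = 4402 decimal.
V_out = (−6.07) + 4402 × 0.00148193 V = 0.453472 V.
= 453.472 mV.

453.472 mV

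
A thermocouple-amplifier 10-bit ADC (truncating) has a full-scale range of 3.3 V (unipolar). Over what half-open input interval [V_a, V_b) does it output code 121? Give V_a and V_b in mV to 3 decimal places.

LSB = 3.3/2^10 = 3.223 mV.
V_a = V_low + 121·LSB = 0.389941 V; V_b = V_low + 122·LSB = 0.393164 V.

[389.941 mV, 393.164 mV)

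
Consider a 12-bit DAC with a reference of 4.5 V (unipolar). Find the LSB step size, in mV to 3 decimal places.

Full-scale span = 4.5 V.
LSB = 4.5 / 2^12 = 4.5 / 4096 = 0.00109863 V = 1.099 mV.

1.099 mV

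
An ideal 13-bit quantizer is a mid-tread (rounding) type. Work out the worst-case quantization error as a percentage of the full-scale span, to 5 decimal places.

0.00610 %

Rounding → worst-case error = ½ LSB = V_FS/2^14, so 100/16384 = 0.00610352 % of full scale.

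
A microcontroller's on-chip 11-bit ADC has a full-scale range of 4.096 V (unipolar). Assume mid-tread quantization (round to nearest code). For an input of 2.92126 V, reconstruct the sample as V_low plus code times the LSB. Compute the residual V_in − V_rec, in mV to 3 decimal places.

LSB = 4.096/2^11 = 2.000 mV.
(V_in − V_low)/LSB = (2.92126 − 0)/0.002 = 1460.6300 → code 1461 (round).
V_rec = 0 + 1461·0.002 = 2.922 V.
Difference: -0.00074 V → -0.740 mV.

-0.740 mV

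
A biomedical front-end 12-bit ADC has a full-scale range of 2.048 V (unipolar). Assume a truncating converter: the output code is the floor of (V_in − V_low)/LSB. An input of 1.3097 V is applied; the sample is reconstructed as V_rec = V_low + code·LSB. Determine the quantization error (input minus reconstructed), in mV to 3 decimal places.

LSB = 2.048/2^12 = 0.500 mV.
(1.3097 − 0)/0.0005 = 2619.4000; ⌊·⌋ gives code 2619.
V_rec = 0 + 2619·0.0005 = 1.3095 V.
V_in − V_rec = 0.0002 V = 0.200 mV.

0.200 mV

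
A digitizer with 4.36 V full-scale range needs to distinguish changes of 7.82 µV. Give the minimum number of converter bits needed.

Number of steps required ≥ 4.36 V / 7.82 µV = 557544.76.
Need 2^N ≥ 557544.76; 2^19 = 524288, 2^20 = 1048576.
Minimum N = 20.

20 bits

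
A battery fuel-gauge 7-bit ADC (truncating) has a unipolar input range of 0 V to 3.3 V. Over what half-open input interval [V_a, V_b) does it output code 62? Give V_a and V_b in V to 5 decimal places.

[1.59844 V, 1.62422 V)

LSB = 3.3/2^7 = 25.781 mV.
V_a = V_low + 62·LSB = 1.59844 V; V_b = V_low + 63·LSB = 1.62422 V.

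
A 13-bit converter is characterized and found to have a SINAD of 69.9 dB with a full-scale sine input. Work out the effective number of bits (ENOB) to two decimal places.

11.32 bits

ENOB = (SINAD − 1.76) / 6.02 = (69.9 − 1.76)/6.02 = 11.319.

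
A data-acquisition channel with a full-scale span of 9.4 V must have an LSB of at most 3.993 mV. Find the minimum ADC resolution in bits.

Number of steps required ≥ 9.4 V / 3.993 mV = 2354.12.
Need 2^N ≥ 2354.12; 2^11 = 2048, 2^12 = 4096.
Minimum N = 12.

12 bits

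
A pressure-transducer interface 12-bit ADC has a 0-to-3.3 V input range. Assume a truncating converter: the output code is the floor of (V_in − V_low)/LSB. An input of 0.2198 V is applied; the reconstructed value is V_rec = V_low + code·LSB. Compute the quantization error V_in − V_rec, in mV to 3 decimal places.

One LSB is 3.3 V / 4096 = 0.806 mV.
(0.2198 − 0)/0.000805664 = 272.8184; ⌊·⌋ gives code 272.
V_rec = 0 + 272·0.000805664 = 0.21914063 V.
V_in − V_rec = 0.000659375 V = 0.659 mV.

0.659 mV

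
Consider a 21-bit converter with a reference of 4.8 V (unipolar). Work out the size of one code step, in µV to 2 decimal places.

2.29 µV

Full-scale span = 4.8 V.
LSB = 4.8 / 2^21 = 4.8 / 2097152 = 2.28882e-06 V = 2.29 µV.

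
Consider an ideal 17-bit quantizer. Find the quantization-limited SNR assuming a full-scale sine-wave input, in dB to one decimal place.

104.1 dB

SNR ≈ 6.02·N + 1.76 dB = 6.02·17 + 1.76 = 104.10 dB.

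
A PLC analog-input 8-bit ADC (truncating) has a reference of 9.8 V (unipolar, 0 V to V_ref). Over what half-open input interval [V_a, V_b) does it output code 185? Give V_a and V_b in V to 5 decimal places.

[7.08203 V, 7.12031 V)

LSB = 9.8/2^8 = 38.281 mV.
V_a = V_low + 185·LSB = 7.08203 V; V_b = V_low + 186·LSB = 7.12031 V.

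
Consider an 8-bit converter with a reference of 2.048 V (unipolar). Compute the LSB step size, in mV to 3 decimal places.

8.000 mV

Full-scale span = 2.048 V.
LSB = 2.048 / 2^8 = 2.048 / 256 = 0.008 V = 8.000 mV.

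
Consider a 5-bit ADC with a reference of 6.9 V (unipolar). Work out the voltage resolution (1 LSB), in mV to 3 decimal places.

215.625 mV

Full-scale span = 6.9 V.
LSB = 6.9 / 2^5 = 6.9 / 32 = 0.215625 V = 215.625 mV.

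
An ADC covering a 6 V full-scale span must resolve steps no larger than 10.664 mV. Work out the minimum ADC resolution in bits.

Number of steps required ≥ 6 V / 10.664 mV = 562.64.
Need 2^N ≥ 562.64; 2^9 = 512, 2^10 = 1024.
Minimum N = 10.

10 bits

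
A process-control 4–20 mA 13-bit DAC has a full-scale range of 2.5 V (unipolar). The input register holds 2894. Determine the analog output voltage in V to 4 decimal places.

0.8832 V

LSB = 2.5 V / 2^13 = 305.18 µV.
V_out = 0 + 2894 × 0.000305176 V = 0.883179 V.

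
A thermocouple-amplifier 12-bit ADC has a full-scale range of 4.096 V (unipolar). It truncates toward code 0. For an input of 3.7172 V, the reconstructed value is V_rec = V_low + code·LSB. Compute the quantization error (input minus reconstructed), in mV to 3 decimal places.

LSB = 4.096/2^12 = 1.000 mV.
Scaled input = 3717.2000 LSBs, so code = 3717.
Reconstructed: 3.717 V.
Difference: 0.0002 V → 0.200 mV.

0.200 mV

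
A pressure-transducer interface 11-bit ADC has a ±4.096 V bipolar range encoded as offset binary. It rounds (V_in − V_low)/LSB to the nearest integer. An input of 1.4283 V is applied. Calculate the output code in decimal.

code 1381

LSB = 8.192 V / 2048 = 4.000 mV.
Input sits at 1381.075 steps above V_low.
So the output code is 1381.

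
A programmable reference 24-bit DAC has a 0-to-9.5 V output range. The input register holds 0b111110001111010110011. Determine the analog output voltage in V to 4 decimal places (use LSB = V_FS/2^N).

LSB = 9.5 V / 2^24 = 0.57 µV.
Code 0b111110001111010110011 = 2039475 decimal.
V_out = 0 + 2039475 × 5.66244e-07 V = 1.15484 V.

1.1548 V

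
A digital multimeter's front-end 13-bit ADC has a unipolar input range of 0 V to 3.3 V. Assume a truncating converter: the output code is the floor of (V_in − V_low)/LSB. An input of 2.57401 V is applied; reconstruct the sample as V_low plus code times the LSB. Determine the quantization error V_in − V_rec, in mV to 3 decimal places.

0.316 mV

Step size: 3.3 V ÷ 2^13 = 402.83 µV.
(V_in − V_low)/LSB = (2.57401 − 0)/0.000402832 = 6389.7848 → code 6389 (floor).
Code 6389 maps back to 0 + 6389×0.000402832 V = 2.5736938 V.
V_in − V_rec = 0.000316152 V = 0.316 mV.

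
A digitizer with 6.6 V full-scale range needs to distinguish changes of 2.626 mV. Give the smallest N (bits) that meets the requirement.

Number of steps required ≥ 6.6 V / 2.626 mV = 2513.33.
Need 2^N ≥ 2513.33; 2^11 = 2048, 2^12 = 4096.
Minimum N = 12.

12 bits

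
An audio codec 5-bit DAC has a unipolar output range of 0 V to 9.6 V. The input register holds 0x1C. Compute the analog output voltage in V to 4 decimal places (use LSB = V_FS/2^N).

8.4000 V

LSB = 9.6 V / 2^5 = 300.000 mV.
Code 0x1C = 28 decimal.
V_out = 0 + 28 × 0.3 V = 8.4 V.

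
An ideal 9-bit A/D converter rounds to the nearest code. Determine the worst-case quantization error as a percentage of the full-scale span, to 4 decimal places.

0.0977 %

Rounding → worst-case error = ½ LSB = V_FS/2^10, so 100/1024 = 0.0976562 % of full scale.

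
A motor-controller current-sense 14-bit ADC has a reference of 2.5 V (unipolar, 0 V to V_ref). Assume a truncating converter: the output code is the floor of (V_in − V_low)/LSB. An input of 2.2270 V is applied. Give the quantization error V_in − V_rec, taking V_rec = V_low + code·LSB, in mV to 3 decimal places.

0.132 mV

Step size: 2.5 V ÷ 2^14 = 152.59 µV.
Scaled input = 14594.8672 LSBs, so code = 14594.
Reconstructed: 2.2268677 V.
V_in − V_rec = 0.000132324 V = 0.132 mV.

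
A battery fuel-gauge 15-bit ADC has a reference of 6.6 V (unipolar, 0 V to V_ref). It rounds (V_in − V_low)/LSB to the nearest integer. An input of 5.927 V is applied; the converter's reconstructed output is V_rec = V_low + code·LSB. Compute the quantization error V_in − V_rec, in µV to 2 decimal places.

Step size: 6.6 V ÷ 2^15 = 201.42 µV.
(5.927 − 0)/0.000201416 = 29426.6570; round gives code 29427.
V_rec = 0 + 29427·0.000201416 = 5.9270691 V.
Error = 5.927 − 5.9270691 = -6.90918e-05 V = -69.09 µV.

-69.09 µV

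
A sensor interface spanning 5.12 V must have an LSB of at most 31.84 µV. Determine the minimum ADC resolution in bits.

Number of steps required ≥ 5.12 V / 31.84 µV = 160804.02.
Need 2^N ≥ 160804.02; 2^17 = 131072, 2^18 = 262144.
Minimum N = 18.

18 bits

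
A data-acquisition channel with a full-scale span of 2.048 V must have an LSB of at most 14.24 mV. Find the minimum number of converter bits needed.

8 bits

Number of steps required ≥ 2.048 V / 14.24 mV = 143.82.
Need 2^N ≥ 143.82; 2^7 = 128, 2^8 = 256.
Minimum N = 8.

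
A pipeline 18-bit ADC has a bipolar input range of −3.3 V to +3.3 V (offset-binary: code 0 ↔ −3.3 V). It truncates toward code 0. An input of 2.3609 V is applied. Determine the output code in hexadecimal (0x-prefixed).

LSB = 6.6 V / 262144 = 25.18 µV.
(V_in − V_low)/LSB = (2.3609 − (−3.3)) / 2.5177e-05 = 224844.086.
So the output code is 224844.
In hexadecimal (0x-prefixed): 0x36E4C.

code 0x36E4C (decimal 224844)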